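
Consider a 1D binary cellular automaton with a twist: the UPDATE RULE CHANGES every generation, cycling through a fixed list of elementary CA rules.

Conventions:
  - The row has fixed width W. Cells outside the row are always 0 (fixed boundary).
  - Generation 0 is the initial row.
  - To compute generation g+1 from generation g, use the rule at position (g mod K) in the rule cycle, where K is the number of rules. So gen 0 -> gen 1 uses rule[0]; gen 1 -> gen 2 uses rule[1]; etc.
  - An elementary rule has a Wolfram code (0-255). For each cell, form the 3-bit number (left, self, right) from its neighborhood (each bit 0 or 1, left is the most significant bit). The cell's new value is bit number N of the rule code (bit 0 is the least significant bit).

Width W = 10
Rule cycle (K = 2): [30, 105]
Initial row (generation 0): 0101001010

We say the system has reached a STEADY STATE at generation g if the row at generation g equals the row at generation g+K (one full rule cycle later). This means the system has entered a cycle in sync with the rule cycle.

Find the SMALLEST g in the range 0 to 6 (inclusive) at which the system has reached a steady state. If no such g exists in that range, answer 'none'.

Gen 0: 0101001010
Gen 1 (rule 30): 1101111011
Gen 2 (rule 105): 1111001111
Gen 3 (rule 30): 1000111000
Gen 4 (rule 105): 0010101011
Gen 5 (rule 30): 0110101010
Gen 6 (rule 105): 0111010100
Gen 7 (rule 30): 1100010110
Gen 8 (rule 105): 1101001110

Answer: none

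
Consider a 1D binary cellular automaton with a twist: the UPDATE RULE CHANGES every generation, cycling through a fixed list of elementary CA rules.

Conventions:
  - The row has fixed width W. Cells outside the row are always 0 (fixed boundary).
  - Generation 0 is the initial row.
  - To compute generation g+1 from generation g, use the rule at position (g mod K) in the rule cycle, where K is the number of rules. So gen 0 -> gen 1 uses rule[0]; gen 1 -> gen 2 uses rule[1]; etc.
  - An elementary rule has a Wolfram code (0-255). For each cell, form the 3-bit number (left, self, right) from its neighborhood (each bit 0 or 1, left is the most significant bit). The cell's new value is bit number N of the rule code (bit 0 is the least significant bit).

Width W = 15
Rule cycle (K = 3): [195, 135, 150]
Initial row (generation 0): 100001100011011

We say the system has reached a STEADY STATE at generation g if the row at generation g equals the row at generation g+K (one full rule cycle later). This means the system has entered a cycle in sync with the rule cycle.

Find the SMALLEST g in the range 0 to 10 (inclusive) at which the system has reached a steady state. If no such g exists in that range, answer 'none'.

Gen 0: 100001100011011
Gen 1 (rule 195): 001110101101001
Gen 2 (rule 135): 110100100001011
Gen 3 (rule 150): 000111110011000
Gen 4 (rule 195): 111011110101011
Gen 5 (rule 135): 010001100101000
Gen 6 (rule 150): 111010011101100
Gen 7 (rule 195): 011000101100101
Gen 8 (rule 135): 100011100001101
Gen 9 (rule 150): 110101010010001
Gen 10 (rule 195): 010000000100110
Gen 11 (rule 135): 110111111101000
Gen 12 (rule 150): 000011111001100
Gen 13 (rule 195): 111101111010101

Answer: none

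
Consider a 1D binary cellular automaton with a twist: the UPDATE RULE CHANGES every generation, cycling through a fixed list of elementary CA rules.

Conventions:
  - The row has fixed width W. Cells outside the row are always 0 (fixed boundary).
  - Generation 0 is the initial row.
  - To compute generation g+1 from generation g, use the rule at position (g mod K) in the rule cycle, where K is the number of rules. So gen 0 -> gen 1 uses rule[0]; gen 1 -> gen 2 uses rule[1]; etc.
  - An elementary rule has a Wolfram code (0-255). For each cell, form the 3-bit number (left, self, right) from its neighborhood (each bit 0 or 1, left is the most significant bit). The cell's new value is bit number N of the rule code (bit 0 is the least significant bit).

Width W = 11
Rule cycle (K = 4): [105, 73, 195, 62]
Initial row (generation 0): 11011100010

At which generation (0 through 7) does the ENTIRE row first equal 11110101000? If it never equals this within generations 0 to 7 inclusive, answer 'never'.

Gen 0: 11011100010
Gen 1 (rule 105): 11110101000
Gen 2 (rule 73): 10010000011
Gen 3 (rule 195): 00100111101
Gen 4 (rule 62): 01111100011
Gen 5 (rule 105): 01000101011
Gen 6 (rule 73): 00010000011
Gen 7 (rule 195): 11100111101

Answer: 1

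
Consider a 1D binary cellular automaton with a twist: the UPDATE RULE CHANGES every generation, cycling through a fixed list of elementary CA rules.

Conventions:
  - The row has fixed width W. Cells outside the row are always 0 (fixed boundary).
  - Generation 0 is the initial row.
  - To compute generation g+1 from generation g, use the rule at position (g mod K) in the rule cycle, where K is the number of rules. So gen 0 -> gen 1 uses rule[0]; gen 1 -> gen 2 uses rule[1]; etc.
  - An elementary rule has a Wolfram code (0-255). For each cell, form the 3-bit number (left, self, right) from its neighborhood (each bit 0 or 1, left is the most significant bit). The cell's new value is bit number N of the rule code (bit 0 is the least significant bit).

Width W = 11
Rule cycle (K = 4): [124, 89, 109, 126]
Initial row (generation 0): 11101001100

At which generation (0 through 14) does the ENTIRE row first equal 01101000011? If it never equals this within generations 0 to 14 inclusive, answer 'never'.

Gen 0: 11101001100
Gen 1 (rule 124): 10111101110
Gen 2 (rule 89): 00100101011
Gen 3 (rule 109): 10100111111
Gen 4 (rule 126): 11111100001
Gen 5 (rule 124): 10000110001
Gen 6 (rule 89): 01110111100
Gen 7 (rule 109): 01011100101
Gen 8 (rule 126): 11110111111
Gen 9 (rule 124): 10011100001
Gen 10 (rule 89): 01010111100
Gen 11 (rule 109): 01111100101
Gen 12 (rule 126): 11000111111
Gen 13 (rule 124): 11100100001
Gen 14 (rule 89): 10110011100

Answer: never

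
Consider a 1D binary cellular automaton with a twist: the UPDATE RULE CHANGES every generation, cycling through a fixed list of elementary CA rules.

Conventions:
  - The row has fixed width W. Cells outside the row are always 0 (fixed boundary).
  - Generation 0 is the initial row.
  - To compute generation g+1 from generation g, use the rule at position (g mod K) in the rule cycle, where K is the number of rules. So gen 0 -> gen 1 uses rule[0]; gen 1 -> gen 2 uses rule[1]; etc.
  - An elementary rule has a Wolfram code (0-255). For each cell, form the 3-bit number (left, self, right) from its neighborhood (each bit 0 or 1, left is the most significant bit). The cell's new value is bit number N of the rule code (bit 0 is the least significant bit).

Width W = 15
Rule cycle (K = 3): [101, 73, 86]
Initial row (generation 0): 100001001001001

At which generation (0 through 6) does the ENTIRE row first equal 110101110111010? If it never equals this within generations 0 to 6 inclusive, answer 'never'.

Gen 0: 100001001001001
Gen 1 (rule 101): 101101001001001
Gen 2 (rule 73): 001100000000000
Gen 3 (rule 86): 010110000000000
Gen 4 (rule 101): 011010111111111
Gen 5 (rule 73): 011000100000001
Gen 6 (rule 86): 101101110000011

Answer: never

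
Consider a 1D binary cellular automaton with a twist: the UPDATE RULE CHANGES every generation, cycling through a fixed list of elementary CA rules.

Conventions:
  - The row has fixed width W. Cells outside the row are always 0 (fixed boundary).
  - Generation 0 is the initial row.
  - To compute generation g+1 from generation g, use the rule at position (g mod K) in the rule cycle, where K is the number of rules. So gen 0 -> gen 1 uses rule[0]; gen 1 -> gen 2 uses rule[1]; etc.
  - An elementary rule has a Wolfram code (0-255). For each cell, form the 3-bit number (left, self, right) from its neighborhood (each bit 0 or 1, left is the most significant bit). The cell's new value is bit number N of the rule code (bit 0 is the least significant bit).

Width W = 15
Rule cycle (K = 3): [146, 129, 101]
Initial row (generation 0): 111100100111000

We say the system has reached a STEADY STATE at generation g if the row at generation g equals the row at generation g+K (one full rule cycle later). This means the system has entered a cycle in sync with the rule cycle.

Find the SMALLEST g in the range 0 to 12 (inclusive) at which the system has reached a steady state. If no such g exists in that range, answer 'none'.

Gen 0: 111100100111000
Gen 1 (rule 146): 011011011010100
Gen 2 (rule 129): 000000000000001
Gen 3 (rule 101): 111111111111101
Gen 4 (rule 146): 011111111111000
Gen 5 (rule 129): 001111111110011
Gen 6 (rule 101): 100000000010001
Gen 7 (rule 146): 010000000101010
Gen 8 (rule 129): 000111110000000
Gen 9 (rule 101): 110000010111111
Gen 10 (rule 146): 001000100011110
Gen 11 (rule 129): 100010001001100
Gen 12 (rule 101): 101010101000101
Gen 13 (rule 146): 000000000101000
Gen 14 (rule 129): 111111110000011
Gen 15 (rule 101): 000000010111001

Answer: none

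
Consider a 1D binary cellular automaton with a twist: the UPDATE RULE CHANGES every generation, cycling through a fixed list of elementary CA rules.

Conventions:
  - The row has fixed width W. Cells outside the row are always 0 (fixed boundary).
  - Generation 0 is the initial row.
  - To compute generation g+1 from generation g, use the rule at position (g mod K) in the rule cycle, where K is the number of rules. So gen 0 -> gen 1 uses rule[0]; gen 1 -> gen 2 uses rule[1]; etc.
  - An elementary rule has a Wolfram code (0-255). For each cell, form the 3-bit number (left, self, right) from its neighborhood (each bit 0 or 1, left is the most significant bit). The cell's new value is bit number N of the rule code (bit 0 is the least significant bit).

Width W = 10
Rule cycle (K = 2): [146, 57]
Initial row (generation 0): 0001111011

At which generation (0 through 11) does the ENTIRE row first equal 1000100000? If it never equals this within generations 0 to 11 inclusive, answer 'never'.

Gen 0: 0001111011
Gen 1 (rule 146): 0010110000
Gen 2 (rule 57): 1001101111
Gen 3 (rule 146): 0110000110
Gen 4 (rule 57): 0101110101
Gen 5 (rule 146): 1000100000
Gen 6 (rule 57): 0110011111
Gen 7 (rule 146): 1001101110
Gen 8 (rule 57): 0101011001
Gen 9 (rule 146): 1000000110
Gen 10 (rule 57): 0111110101
Gen 11 (rule 146): 1011100000

Answer: 5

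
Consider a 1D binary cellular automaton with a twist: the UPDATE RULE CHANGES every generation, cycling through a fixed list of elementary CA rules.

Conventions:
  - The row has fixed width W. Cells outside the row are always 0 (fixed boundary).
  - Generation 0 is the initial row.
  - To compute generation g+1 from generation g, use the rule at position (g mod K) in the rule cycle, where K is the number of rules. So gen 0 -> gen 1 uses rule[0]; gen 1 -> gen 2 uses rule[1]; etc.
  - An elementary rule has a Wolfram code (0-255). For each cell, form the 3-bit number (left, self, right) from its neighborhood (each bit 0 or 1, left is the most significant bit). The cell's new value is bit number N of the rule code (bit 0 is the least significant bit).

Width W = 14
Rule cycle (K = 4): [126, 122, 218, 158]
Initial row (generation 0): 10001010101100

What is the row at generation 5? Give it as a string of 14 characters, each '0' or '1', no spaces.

Answer: 10011110011011

Derivation:
Gen 0: 10001010101100
Gen 1 (rule 126): 11011111111110
Gen 2 (rule 122): 11110000000011
Gen 3 (rule 218): 11111000000111
Gen 4 (rule 158): 11110100001110
Gen 5 (rule 126): 10011110011011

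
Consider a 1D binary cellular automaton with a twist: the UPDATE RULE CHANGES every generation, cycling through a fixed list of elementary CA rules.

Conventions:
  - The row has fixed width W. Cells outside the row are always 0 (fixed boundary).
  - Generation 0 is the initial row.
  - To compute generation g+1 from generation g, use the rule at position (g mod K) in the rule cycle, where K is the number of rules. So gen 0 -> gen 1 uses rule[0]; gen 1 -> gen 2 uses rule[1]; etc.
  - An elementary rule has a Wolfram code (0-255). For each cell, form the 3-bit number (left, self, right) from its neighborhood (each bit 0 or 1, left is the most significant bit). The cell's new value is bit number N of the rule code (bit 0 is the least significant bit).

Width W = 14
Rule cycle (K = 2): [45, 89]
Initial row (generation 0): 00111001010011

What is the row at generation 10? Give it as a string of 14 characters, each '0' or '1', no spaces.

Gen 0: 00111001010011
Gen 1 (rule 45): 10100001110010
Gen 2 (rule 89): 00011101011001
Gen 3 (rule 45): 11010011110001
Gen 4 (rule 89): 11001010011100
Gen 5 (rule 45): 10001110010001
Gen 6 (rule 89): 01101011001100
Gen 7 (rule 45): 01011110001001
Gen 8 (rule 89): 00010011100100
Gen 9 (rule 45): 11010010000101
Gen 10 (rule 89): 11001001110000

Answer: 11001001110000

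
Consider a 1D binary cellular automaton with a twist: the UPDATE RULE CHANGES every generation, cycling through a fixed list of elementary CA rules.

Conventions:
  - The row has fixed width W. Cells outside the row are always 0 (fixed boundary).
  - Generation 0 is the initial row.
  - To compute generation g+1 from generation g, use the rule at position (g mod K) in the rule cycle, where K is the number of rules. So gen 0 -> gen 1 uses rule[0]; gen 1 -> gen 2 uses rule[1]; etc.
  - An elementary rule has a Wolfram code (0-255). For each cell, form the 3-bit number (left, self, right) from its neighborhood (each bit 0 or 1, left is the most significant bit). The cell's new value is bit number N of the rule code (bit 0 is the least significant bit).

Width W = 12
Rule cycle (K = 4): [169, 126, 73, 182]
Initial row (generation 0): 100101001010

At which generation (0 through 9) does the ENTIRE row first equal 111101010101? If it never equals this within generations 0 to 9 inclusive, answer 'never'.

Answer: never

Derivation:
Gen 0: 100101001010
Gen 1 (rule 169): 000010000100
Gen 2 (rule 126): 000111001110
Gen 3 (rule 73): 110101001010
Gen 4 (rule 182): 001111111111
Gen 5 (rule 169): 101111111110
Gen 6 (rule 126): 111000000011
Gen 7 (rule 73): 101011111011
Gen 8 (rule 182): 111101110100
Gen 9 (rule 169): 111011101001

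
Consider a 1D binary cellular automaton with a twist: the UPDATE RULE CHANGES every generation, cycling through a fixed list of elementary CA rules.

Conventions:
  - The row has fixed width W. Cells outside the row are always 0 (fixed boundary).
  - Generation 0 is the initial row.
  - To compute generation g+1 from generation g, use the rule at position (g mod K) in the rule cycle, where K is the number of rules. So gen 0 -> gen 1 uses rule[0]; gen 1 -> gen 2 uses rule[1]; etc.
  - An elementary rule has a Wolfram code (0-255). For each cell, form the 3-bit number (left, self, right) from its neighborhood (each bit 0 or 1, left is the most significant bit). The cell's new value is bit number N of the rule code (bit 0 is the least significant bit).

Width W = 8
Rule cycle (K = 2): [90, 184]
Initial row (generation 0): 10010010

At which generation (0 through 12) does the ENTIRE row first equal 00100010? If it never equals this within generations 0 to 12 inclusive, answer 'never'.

Gen 0: 10010010
Gen 1 (rule 90): 01101101
Gen 2 (rule 184): 01011010
Gen 3 (rule 90): 10011001
Gen 4 (rule 184): 01010100
Gen 5 (rule 90): 10000010
Gen 6 (rule 184): 01000001
Gen 7 (rule 90): 10100010
Gen 8 (rule 184): 01010001
Gen 9 (rule 90): 10001010
Gen 10 (rule 184): 01000101
Gen 11 (rule 90): 10101000
Gen 12 (rule 184): 01010100

Answer: never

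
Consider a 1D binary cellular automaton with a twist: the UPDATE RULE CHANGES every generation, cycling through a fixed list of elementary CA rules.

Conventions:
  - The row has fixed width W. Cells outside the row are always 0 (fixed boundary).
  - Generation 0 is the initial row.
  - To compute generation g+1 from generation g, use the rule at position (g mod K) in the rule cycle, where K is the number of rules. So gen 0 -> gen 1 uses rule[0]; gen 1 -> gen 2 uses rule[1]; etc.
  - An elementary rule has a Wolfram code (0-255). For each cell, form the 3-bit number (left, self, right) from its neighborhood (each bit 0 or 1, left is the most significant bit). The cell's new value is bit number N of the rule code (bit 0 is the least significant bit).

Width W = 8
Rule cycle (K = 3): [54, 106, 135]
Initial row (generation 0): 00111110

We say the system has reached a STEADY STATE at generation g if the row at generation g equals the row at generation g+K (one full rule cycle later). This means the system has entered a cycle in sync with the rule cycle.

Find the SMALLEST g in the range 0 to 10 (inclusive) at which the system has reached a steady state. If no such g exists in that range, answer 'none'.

Gen 0: 00111110
Gen 1 (rule 54): 01000001
Gen 2 (rule 106): 10000010
Gen 3 (rule 135): 10111110
Gen 4 (rule 54): 11000001
Gen 5 (rule 106): 11000010
Gen 6 (rule 135): 00011110
Gen 7 (rule 54): 00100001
Gen 8 (rule 106): 01000010
Gen 9 (rule 135): 11011110
Gen 10 (rule 54): 00100001
Gen 11 (rule 106): 01000010
Gen 12 (rule 135): 11011110
Gen 13 (rule 54): 00100001

Answer: 7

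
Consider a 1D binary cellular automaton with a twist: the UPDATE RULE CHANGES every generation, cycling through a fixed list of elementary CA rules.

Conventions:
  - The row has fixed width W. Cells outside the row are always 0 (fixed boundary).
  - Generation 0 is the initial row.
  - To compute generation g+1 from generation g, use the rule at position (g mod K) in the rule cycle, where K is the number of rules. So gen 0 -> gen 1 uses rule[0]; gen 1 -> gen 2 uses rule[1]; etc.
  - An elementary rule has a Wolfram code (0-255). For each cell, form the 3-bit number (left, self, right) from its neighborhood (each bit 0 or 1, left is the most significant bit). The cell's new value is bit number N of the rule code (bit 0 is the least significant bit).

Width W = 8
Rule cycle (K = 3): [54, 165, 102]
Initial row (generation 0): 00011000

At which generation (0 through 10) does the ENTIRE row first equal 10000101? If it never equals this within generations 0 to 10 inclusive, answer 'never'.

Gen 0: 00011000
Gen 1 (rule 54): 00100100
Gen 2 (rule 165): 10100101
Gen 3 (rule 102): 11101111
Gen 4 (rule 54): 00010000
Gen 5 (rule 165): 11010111
Gen 6 (rule 102): 01111001
Gen 7 (rule 54): 10000111
Gen 8 (rule 165): 10110010
Gen 9 (rule 102): 11010110
Gen 10 (rule 54): 00111001

Answer: never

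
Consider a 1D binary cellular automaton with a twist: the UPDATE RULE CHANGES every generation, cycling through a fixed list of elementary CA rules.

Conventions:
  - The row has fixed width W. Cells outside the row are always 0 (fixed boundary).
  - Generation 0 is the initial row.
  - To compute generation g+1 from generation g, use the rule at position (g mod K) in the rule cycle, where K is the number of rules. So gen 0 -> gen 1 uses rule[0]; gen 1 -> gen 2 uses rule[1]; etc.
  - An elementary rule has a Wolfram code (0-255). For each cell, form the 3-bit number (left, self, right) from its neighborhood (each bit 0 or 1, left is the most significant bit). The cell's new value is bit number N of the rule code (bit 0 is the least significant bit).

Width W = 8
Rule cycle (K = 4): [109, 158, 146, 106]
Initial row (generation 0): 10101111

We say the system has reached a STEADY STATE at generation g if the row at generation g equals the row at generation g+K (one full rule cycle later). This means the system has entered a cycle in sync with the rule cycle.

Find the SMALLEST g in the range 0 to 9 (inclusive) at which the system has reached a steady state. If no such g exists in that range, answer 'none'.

Answer: none

Derivation:
Gen 0: 10101111
Gen 1 (rule 109): 11111001
Gen 2 (rule 158): 11110111
Gen 3 (rule 146): 01100010
Gen 4 (rule 106): 11100100
Gen 5 (rule 109): 10100101
Gen 6 (rule 158): 10111101
Gen 7 (rule 146): 00011000
Gen 8 (rule 106): 00111000
Gen 9 (rule 109): 10101011
Gen 10 (rule 158): 10101010
Gen 11 (rule 146): 00000001
Gen 12 (rule 106): 00000010
Gen 13 (rule 109): 11111010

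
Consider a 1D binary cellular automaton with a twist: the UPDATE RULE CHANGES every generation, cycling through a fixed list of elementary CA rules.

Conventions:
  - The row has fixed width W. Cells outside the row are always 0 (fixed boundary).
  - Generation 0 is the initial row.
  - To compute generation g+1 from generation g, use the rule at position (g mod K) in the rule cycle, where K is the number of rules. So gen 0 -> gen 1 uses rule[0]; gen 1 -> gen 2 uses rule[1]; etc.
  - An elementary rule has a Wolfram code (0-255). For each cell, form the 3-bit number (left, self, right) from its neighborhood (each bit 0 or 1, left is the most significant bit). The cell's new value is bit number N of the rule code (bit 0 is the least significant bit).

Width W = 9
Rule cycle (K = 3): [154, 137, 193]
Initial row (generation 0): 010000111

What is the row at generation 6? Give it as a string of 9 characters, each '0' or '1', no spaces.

Gen 0: 010000111
Gen 1 (rule 154): 101001110
Gen 2 (rule 137): 000001100
Gen 3 (rule 193): 111100101
Gen 4 (rule 154): 111011000
Gen 5 (rule 137): 110010011
Gen 6 (rule 193): 010000001

Answer: 010000001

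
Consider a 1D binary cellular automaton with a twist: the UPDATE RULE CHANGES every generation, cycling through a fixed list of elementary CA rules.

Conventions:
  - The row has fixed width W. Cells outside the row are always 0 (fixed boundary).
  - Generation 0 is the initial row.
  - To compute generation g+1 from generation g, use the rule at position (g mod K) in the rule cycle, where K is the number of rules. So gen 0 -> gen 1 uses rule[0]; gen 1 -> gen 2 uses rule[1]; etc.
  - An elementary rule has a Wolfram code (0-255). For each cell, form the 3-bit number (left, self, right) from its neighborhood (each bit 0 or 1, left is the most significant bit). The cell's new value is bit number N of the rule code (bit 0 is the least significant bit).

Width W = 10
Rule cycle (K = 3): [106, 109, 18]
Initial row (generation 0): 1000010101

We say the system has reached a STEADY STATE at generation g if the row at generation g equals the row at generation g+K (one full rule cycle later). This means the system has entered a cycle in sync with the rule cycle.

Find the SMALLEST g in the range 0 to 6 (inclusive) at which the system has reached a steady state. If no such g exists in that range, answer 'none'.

Answer: 3

Derivation:
Gen 0: 1000010101
Gen 1 (rule 106): 0000101010
Gen 2 (rule 109): 1110111110
Gen 3 (rule 18): 0000000001
Gen 4 (rule 106): 0000000010
Gen 5 (rule 109): 1111111010
Gen 6 (rule 18): 0000000001
Gen 7 (rule 106): 0000000010
Gen 8 (rule 109): 1111111010
Gen 9 (rule 18): 0000000001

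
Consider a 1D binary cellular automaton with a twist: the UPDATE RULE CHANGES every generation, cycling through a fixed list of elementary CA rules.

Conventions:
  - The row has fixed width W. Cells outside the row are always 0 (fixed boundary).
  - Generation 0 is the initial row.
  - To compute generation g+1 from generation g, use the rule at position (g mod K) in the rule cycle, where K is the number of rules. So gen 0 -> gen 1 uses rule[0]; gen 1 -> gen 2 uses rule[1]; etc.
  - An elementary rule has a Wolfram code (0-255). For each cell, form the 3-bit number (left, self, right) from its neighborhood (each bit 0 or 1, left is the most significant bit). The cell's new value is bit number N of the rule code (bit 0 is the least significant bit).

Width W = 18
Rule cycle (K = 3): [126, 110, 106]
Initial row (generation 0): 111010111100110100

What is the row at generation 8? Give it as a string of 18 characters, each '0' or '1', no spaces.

Answer: 000011000000101110

Derivation:
Gen 0: 111010111100110100
Gen 1 (rule 126): 101111100111111110
Gen 2 (rule 110): 111000101100000010
Gen 3 (rule 106): 101001011100000100
Gen 4 (rule 126): 111111110110001110
Gen 5 (rule 110): 100000011110011010
Gen 6 (rule 106): 000000110010111100
Gen 7 (rule 126): 000001111111100110
Gen 8 (rule 110): 000011000000101110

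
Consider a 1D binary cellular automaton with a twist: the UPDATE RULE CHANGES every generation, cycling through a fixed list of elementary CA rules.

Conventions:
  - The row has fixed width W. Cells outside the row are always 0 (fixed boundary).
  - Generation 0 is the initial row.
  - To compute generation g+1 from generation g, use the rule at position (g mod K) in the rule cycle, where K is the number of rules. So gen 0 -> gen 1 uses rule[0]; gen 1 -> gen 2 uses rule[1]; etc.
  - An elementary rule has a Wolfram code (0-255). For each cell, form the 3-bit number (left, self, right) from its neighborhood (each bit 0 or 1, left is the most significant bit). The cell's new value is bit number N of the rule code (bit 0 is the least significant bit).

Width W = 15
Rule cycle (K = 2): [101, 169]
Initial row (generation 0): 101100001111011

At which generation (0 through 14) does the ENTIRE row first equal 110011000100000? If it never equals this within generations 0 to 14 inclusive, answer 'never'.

Answer: never

Derivation:
Gen 0: 101100001111011
Gen 1 (rule 101): 110101100001101
Gen 2 (rule 169): 101011001101010
Gen 3 (rule 101): 111101000111110
Gen 4 (rule 169): 111010010111100
Gen 5 (rule 101): 001110011000101
Gen 6 (rule 169): 101100010010010
Gen 7 (rule 101): 110101010010010
Gen 8 (rule 169): 101010100000000
Gen 9 (rule 101): 111111101111111
Gen 10 (rule 169): 111111011111110
Gen 11 (rule 101): 000001100000010
Gen 12 (rule 169): 111101001111000
Gen 13 (rule 101): 000111000001011
Gen 14 (rule 169): 110110011100110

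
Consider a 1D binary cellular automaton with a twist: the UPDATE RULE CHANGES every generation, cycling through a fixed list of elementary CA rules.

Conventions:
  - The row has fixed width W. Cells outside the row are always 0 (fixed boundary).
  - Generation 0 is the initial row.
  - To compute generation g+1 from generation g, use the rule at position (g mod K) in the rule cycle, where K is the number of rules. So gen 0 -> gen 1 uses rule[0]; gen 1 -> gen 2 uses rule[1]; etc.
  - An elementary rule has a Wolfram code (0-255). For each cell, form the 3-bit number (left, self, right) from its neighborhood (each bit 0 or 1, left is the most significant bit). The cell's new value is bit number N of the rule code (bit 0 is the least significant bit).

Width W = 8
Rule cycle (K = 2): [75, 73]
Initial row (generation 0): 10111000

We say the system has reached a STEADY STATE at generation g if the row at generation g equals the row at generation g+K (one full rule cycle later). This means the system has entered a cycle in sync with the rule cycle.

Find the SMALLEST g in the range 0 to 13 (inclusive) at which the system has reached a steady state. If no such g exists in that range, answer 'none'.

Answer: none

Derivation:
Gen 0: 10111000
Gen 1 (rule 75): 00101011
Gen 2 (rule 73): 10000011
Gen 3 (rule 75): 00111111
Gen 4 (rule 73): 10100001
Gen 5 (rule 75): 00001110
Gen 6 (rule 73): 11101010
Gen 7 (rule 75): 10100000
Gen 8 (rule 73): 00001111
Gen 9 (rule 75): 11111001
Gen 10 (rule 73): 10001000
Gen 11 (rule 75): 00110011
Gen 12 (rule 73): 10110011
Gen 13 (rule 75): 00110111
Gen 14 (rule 73): 10110101
Gen 15 (rule 75): 00110000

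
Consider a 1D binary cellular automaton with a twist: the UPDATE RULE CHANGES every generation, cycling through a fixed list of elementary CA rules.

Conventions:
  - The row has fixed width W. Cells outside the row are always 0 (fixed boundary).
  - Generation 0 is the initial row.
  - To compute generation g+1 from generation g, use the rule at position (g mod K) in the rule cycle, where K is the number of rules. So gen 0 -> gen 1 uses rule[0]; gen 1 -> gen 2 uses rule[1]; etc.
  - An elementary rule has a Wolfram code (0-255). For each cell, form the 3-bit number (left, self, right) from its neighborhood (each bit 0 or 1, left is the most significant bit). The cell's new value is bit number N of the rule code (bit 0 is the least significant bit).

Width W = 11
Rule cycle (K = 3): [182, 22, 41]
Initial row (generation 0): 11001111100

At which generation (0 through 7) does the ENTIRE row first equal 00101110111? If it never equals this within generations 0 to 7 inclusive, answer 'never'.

Gen 0: 11001111100
Gen 1 (rule 182): 00110111010
Gen 2 (rule 22): 01000000011
Gen 3 (rule 41): 00011111010
Gen 4 (rule 182): 00101110111
Gen 5 (rule 22): 01100000000
Gen 6 (rule 41): 01001111111
Gen 7 (rule 182): 11110111110

Answer: 4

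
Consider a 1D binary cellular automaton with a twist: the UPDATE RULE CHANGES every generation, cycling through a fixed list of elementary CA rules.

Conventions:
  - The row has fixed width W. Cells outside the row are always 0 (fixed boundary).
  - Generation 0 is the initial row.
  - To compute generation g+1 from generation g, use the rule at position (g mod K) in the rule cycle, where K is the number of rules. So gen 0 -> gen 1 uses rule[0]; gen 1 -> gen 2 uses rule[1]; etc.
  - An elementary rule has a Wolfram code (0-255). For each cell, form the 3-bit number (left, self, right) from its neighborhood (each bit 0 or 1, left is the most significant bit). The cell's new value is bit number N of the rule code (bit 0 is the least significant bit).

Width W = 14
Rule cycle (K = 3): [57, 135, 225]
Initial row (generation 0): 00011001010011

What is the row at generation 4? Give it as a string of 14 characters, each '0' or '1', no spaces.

Gen 0: 00011001010011
Gen 1 (rule 57): 11010100101010
Gen 2 (rule 135): 00010101101010
Gen 3 (rule 225): 11001010110100
Gen 4 (rule 57): 10100101101011

Answer: 10100101101011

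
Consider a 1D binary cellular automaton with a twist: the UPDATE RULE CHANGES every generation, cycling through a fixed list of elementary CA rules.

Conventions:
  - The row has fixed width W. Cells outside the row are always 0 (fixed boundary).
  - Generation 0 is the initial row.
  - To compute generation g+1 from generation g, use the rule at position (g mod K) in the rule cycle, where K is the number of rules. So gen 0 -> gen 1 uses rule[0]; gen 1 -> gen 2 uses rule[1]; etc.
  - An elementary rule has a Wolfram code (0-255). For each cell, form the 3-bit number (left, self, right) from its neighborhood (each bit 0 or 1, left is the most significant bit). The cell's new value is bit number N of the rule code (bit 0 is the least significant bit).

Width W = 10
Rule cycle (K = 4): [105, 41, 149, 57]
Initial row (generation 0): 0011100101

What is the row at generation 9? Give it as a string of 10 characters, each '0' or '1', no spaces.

Gen 0: 0011100101
Gen 1 (rule 105): 1010100010
Gen 2 (rule 41): 0101001000
Gen 3 (rule 149): 0101101111
Gen 4 (rule 57): 0011011000
Gen 5 (rule 105): 1011111011
Gen 6 (rule 41): 0110000110
Gen 7 (rule 149): 0001110001
Gen 8 (rule 57): 1101001100
Gen 9 (rule 105): 1110001101

Answer: 1110001101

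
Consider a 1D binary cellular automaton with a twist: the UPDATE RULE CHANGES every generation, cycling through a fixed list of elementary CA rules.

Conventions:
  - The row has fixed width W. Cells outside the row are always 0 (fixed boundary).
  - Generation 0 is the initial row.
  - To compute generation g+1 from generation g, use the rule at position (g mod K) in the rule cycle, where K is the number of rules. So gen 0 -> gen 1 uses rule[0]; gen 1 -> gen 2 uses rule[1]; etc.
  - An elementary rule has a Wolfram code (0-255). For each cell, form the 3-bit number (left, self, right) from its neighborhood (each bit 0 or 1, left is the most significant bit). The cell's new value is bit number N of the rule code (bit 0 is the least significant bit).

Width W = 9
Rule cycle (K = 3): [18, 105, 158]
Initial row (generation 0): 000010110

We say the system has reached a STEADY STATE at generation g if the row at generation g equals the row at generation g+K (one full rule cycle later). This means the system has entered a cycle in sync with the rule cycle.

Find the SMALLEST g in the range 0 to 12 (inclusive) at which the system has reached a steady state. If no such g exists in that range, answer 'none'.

Gen 0: 000010110
Gen 1 (rule 18): 000100001
Gen 2 (rule 105): 110001100
Gen 3 (rule 158): 101011010
Gen 4 (rule 18): 000000001
Gen 5 (rule 105): 111111100
Gen 6 (rule 158): 111111010
Gen 7 (rule 18): 000000001
Gen 8 (rule 105): 111111100
Gen 9 (rule 158): 111111010
Gen 10 (rule 18): 000000001
Gen 11 (rule 105): 111111100
Gen 12 (rule 158): 111111010
Gen 13 (rule 18): 000000001
Gen 14 (rule 105): 111111100
Gen 15 (rule 158): 111111010

Answer: 4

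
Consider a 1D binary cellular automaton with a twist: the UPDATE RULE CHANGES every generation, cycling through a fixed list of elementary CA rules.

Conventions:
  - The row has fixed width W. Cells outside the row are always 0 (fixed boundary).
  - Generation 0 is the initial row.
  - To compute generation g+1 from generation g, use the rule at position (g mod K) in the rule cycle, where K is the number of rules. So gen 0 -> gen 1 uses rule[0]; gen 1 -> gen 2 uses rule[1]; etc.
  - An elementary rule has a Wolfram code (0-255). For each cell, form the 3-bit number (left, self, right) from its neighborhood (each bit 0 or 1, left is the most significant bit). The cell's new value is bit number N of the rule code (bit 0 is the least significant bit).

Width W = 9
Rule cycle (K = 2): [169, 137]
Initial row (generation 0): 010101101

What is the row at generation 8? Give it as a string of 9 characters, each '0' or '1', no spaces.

Answer: 101001111

Derivation:
Gen 0: 010101101
Gen 1 (rule 169): 001011010
Gen 2 (rule 137): 100010000
Gen 3 (rule 169): 001000111
Gen 4 (rule 137): 100010110
Gen 5 (rule 169): 001001100
Gen 6 (rule 137): 100001001
Gen 7 (rule 169): 001100000
Gen 8 (rule 137): 101001111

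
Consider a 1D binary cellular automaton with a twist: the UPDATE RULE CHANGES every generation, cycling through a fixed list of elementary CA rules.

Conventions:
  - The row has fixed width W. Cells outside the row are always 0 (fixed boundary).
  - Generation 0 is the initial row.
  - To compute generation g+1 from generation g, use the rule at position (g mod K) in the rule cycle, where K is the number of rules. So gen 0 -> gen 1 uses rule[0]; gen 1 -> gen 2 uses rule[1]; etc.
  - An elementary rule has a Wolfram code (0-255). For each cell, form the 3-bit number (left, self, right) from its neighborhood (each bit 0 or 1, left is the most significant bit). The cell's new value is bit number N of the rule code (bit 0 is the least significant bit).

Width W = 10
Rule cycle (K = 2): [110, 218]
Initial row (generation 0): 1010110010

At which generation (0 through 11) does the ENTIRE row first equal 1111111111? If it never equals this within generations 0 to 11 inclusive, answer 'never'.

Answer: 8

Derivation:
Gen 0: 1010110010
Gen 1 (rule 110): 1111110110
Gen 2 (rule 218): 1111110111
Gen 3 (rule 110): 1000011101
Gen 4 (rule 218): 0100111100
Gen 5 (rule 110): 1101100100
Gen 6 (rule 218): 1101111010
Gen 7 (rule 110): 1111001110
Gen 8 (rule 218): 1111111111
Gen 9 (rule 110): 1000000001
Gen 10 (rule 218): 0100000010
Gen 11 (rule 110): 1100000110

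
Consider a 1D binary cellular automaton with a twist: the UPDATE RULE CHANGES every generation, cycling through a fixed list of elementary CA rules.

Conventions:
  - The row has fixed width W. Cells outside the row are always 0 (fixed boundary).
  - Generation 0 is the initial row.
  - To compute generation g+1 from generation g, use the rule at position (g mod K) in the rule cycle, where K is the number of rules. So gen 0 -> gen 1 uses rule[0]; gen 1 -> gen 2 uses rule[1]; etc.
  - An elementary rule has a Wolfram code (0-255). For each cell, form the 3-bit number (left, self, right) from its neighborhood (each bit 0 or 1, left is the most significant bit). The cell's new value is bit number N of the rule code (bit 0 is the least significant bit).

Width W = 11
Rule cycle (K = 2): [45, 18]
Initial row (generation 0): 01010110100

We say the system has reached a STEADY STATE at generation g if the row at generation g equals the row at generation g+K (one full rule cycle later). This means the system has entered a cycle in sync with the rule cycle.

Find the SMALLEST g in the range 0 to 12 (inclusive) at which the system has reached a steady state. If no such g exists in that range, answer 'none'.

Answer: 4

Derivation:
Gen 0: 01010110100
Gen 1 (rule 45): 01111101101
Gen 2 (rule 18): 10000000000
Gen 3 (rule 45): 10111111111
Gen 4 (rule 18): 00000000000
Gen 5 (rule 45): 11111111111
Gen 6 (rule 18): 00000000000
Gen 7 (rule 45): 11111111111
Gen 8 (rule 18): 00000000000
Gen 9 (rule 45): 11111111111
Gen 10 (rule 18): 00000000000
Gen 11 (rule 45): 11111111111
Gen 12 (rule 18): 00000000000
Gen 13 (rule 45): 11111111111
Gen 14 (rule 18): 00000000000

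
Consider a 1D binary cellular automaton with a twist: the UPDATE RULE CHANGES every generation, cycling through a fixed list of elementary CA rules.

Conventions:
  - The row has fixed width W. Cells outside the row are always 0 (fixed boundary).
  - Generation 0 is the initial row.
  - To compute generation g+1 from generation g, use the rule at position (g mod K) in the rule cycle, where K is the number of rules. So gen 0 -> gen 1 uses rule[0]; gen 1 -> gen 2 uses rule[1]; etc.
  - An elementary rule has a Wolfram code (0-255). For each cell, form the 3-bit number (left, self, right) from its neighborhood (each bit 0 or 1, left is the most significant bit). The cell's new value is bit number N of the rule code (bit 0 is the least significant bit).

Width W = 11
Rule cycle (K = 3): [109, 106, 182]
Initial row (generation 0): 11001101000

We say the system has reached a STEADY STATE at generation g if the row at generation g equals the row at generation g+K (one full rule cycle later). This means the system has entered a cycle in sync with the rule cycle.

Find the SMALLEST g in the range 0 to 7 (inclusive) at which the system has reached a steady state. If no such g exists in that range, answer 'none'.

Gen 0: 11001101000
Gen 1 (rule 109): 11001111011
Gen 2 (rule 106): 11011001111
Gen 3 (rule 182): 00100110110
Gen 4 (rule 109): 10100111110
Gen 5 (rule 106): 01001100010
Gen 6 (rule 182): 11110010111
Gen 7 (rule 109): 10010011101
Gen 8 (rule 106): 00100110110
Gen 9 (rule 182): 01111001001
Gen 10 (rule 109): 01001001001

Answer: none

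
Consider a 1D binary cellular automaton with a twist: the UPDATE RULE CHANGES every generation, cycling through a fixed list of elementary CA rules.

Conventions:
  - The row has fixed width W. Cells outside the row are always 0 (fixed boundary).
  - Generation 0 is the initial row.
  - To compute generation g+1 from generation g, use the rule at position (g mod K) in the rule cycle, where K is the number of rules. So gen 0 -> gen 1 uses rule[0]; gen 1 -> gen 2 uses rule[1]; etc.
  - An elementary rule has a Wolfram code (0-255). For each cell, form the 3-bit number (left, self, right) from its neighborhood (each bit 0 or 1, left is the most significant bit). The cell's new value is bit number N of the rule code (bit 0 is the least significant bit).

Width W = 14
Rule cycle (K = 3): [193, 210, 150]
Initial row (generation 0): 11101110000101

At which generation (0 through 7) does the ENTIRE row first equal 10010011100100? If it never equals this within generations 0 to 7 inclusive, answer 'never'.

Answer: 3

Derivation:
Gen 0: 11101110000101
Gen 1 (rule 193): 01100110110000
Gen 2 (rule 210): 10111010011000
Gen 3 (rule 150): 10010011100100
Gen 4 (rule 193): 00000001100001
Gen 5 (rule 210): 00000010110010
Gen 6 (rule 150): 00000110001111
Gen 7 (rule 193): 11110010100111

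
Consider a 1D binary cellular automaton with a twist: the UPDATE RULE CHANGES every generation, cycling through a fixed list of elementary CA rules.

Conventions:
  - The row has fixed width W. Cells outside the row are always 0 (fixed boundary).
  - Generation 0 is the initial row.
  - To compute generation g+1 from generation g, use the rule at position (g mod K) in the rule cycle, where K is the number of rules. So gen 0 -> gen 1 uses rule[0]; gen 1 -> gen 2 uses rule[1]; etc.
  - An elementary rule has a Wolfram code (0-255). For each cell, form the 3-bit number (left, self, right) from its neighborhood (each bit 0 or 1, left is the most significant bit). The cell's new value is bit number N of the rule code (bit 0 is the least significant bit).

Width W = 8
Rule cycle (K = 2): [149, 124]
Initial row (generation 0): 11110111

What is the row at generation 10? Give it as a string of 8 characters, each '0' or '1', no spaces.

Gen 0: 11110111
Gen 1 (rule 149): 01100010
Gen 2 (rule 124): 01110011
Gen 3 (rule 149): 00101000
Gen 4 (rule 124): 00111100
Gen 5 (rule 149): 10011011
Gen 6 (rule 124): 11011111
Gen 7 (rule 149): 00001110
Gen 8 (rule 124): 00001011
Gen 9 (rule 149): 11101000
Gen 10 (rule 124): 10111100

Answer: 10111100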